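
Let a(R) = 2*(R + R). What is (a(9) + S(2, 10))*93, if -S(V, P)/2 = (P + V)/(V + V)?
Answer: 2790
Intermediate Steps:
a(R) = 4*R (a(R) = 2*(2*R) = 4*R)
S(V, P) = -(P + V)/V (S(V, P) = -2*(P + V)/(V + V) = -2*(P + V)/(2*V) = -2*(P + V)*1/(2*V) = -(P + V)/V)
(a(9) + S(2, 10))*93 = (4*9 + (-1*10 - 1*2)/2)*93 = (36 + (-10 - 2)/2)*93 = (36 + (½)*(-12))*93 = (36 - 6)*93 = 30*93 = 2790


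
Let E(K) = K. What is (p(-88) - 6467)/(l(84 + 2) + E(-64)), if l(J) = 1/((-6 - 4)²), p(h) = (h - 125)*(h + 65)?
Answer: 156800/6399 ≈ 24.504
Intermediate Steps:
p(h) = (-125 + h)*(65 + h)
l(J) = 1/100 (l(J) = 1/((-10)²) = 1/100)
(p(-88) - 6467)/(l(84 + 2) + E(-64)) = ((-8125 + (-88)² - 60*(-88)) - 6467)/(1/100 - 64) = ((-8125 + 7744 + 5280) - 6467)/(-6399/100) = (4899 - 6467)*(-100/6399) = -1568*(-100/6399) = 156800/6399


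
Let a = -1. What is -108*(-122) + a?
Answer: 13175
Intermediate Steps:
-108*(-122) + a = -108*(-122) - 1 = 13176 - 1 = 13175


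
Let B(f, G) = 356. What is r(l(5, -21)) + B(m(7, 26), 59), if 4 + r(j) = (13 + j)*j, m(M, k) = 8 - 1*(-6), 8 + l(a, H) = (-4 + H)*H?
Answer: 274362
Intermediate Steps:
l(a, H) = -8 + H*(-4 + H) (l(a, H) = -8 + (-4 + H)*H = -8 + H*(-4 + H))
m(M, k) = 14 (m(M, k) = 8 + 6 = 14)
r(j) = -4 + j*(13 + j) (r(j) = -4 + (13 + j)*j = -4 + j*(13 + j))
r(l(5, -21)) + B(m(7, 26), 59) = (-4 + (-8 + (-21)² - 4*(-21))² + 13*(-8 + (-21)² - 4*(-21))) + 356 = (-4 + (-8 + 441 + 84)² + 13*(-8 + 441 + 84)) + 356 = (-4 + 517² + 13*517) + 356 = (-4 + 267289 + 6721) + 356 = 274006 + 356 = 274362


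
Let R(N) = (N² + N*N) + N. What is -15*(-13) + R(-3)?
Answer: 210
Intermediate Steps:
R(N) = N + 2*N² (R(N) = (N² + N²) + N = 2*N² + N = N + 2*N²)
-15*(-13) + R(-3) = -15*(-13) - 3*(1 + 2*(-3)) = 195 - 3*(1 - 6) = 195 - 3*(-5) = 195 + 15 = 210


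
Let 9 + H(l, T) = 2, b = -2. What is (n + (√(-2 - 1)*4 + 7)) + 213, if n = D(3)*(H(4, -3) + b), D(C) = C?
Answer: 193 + 4*I*√3 ≈ 193.0 + 6.9282*I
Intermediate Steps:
H(l, T) = -7 (H(l, T) = -9 + 2 = -7)
n = -27 (n = 3*(-7 - 2) = 3*(-9) = -27)
(n + (√(-2 - 1)*4 + 7)) + 213 = (-27 + (√(-2 - 1)*4 + 7)) + 213 = (-27 + (√(-3)*4 + 7)) + 213 = (-27 + ((I*√3)*4 + 7)) + 213 = (-27 + (4*I*√3 + 7)) + 213 = (-27 + (7 + 4*I*√3)) + 213 = (-20 + 4*I*√3) + 213 = 193 + 4*I*√3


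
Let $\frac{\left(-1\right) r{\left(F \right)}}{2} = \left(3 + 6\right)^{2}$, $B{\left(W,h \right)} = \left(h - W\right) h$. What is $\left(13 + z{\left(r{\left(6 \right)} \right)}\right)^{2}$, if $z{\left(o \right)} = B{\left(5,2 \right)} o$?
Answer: $970225$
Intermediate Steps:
$B{\left(W,h \right)} = h \left(h - W\right)$
$r{\left(F \right)} = -162$ ($r{\left(F \right)} = - 2 \left(3 + 6\right)^{2} = - 2 \cdot 9^{2} = \left(-2\right) 81 = -162$)
$z{\left(o \right)} = - 6 o$ ($z{\left(o \right)} = 2 \left(2 - 5\right) o = 2 \left(-3\right) o = - 6 o$)
$\left(13 + z{\left(r{\left(6 \right)} \right)}\right)^{2} = \left(13 - -972\right)^{2} = \left(13 + 972\right)^{2} = 985^{2} = 970225$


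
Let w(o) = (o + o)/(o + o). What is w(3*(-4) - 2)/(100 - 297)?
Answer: -1/197 ≈ -0.0050761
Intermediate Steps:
w(o) = 1 (w(o) = (2*o)/((2*o)) = (2*o)*(1/(2*o)) = 1)
w(3*(-4) - 2)/(100 - 297) = 1/(100 - 297) = 1/(-197) = 1*(-1/197) = -1/197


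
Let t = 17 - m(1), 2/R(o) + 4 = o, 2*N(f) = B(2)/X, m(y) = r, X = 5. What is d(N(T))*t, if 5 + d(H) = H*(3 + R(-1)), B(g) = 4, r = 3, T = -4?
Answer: -1386/25 ≈ -55.440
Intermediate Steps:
m(y) = 3
N(f) = ⅖ (N(f) = (4/5)/2 = (4*(⅕))/2 = (½)*(⅘) = ⅖)
R(o) = 2/(-4 + o)
d(H) = -5 + 13*H/5 (d(H) = -5 + H*(3 + 2/(-4 - 1)) = -5 + H*(3 + 2/(-5)) = -5 + H*(3 + 2*(-⅕)) = -5 + H*(3 - ⅖) = -5 + H*(13/5) = -5 + 13*H/5)
t = 14 (t = 17 - 1*3 = 17 - 3 = 14)
d(N(T))*t = (-5 + (13/5)*(⅖))*14 = (-5 + 26/25)*14 = -99/25*14 = -1386/25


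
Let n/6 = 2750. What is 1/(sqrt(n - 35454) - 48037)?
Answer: -48037/2307572323 - 27*I*sqrt(26)/2307572323 ≈ -2.0817e-5 - 5.9662e-8*I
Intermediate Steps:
n = 16500 (n = 6*2750 = 16500)
1/(sqrt(n - 35454) - 48037) = 1/(sqrt(16500 - 35454) - 48037) = 1/(sqrt(-18954) - 48037) = 1/(27*I*sqrt(26) - 48037) = 1/(-48037 + 27*I*sqrt(26))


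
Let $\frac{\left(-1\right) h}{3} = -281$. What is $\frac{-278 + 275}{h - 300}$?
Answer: $- \frac{1}{181} \approx -0.0055249$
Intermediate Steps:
$h = 843$ ($h = \left(-3\right) \left(-281\right) = 843$)
$\frac{-278 + 275}{h - 300} = \frac{-278 + 275}{843 - 300} = - \frac{3}{543} = \left(-3\right) \frac{1}{543} = - \frac{1}{181}$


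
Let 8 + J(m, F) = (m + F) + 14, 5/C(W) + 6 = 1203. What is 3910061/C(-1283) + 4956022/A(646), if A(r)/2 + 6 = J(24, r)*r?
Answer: 408771800896757/436690 ≈ 9.3607e+8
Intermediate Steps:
C(W) = 5/1197 (C(W) = 5/(-6 + 1203) = 5/1197)
J(m, F) = 6 + F + m (J(m, F) = -8 + ((m + F) + 14) = -8 + ((F + m) + 14) = -8 + (14 + F + m) = 6 + F + m)
A(r) = -12 + 2*r*(30 + r) (A(r) = -12 + 2*((6 + r + 24)*r) = -12 + 2*((30 + r)*r) = -12 + 2*(r*(30 + r)) = -12 + 2*r*(30 + r))
3910061/C(-1283) + 4956022/A(646) = 3910061/(5/1197) + 4956022/(-12 + 2*646*(30 + 646)) = 3910061*(1197/5) + 4956022/(-12 + 2*646*676) = 4680343017/5 + 4956022/(-12 + 873392) = 4680343017/5 + 4956022/873380 = 4680343017/5 + 4956022*(1/873380) = 4680343017/5 + 2478011/436690 = 408771800896757/436690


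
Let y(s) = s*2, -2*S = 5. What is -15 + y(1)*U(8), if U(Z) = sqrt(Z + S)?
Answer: -15 + sqrt(22) ≈ -10.310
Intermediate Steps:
S = -5/2 (S = -1/2*5 = -5/2 ≈ -2.5000)
y(s) = 2*s
U(Z) = sqrt(-5/2 + Z) (U(Z) = sqrt(Z - 5/2) = sqrt(-5/2 + Z))
-15 + y(1)*U(8) = -15 + (2*1)*(sqrt(-10 + 4*8)/2) = -15 + 2*(sqrt(-10 + 32)/2) = -15 + 2*(sqrt(22)/2) = -15 + sqrt(22)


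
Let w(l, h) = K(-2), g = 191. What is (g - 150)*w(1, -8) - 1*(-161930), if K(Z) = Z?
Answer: 161848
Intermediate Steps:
w(l, h) = -2
(g - 150)*w(1, -8) - 1*(-161930) = (191 - 150)*(-2) - 1*(-161930) = 41*(-2) + 161930 = -82 + 161930 = 161848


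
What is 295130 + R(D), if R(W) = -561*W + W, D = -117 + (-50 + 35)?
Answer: 369050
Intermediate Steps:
D = -132 (D = -117 - 15 = -132)
R(W) = -560*W
295130 + R(D) = 295130 - 560*(-132) = 295130 + 73920 = 369050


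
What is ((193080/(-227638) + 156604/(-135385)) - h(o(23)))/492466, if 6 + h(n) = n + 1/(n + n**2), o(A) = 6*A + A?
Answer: -63101483914608197/197925822126536556780 ≈ -0.00031881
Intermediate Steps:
o(A) = 7*A
h(n) = -6 + n + 1/(n + n**2) (h(n) = -6 + (n + 1/(n + n**2)) = -6 + n + 1/(n + n**2))
((193080/(-227638) + 156604/(-135385)) - h(o(23)))/492466 = ((193080/(-227638) + 156604/(-135385)) - (1 + (7*23)**3 - 42*23 - 5*(7*23)**2)/((7*23)*(1 + 7*23)))/492466 = ((193080*(-1/227638) + 156604*(-1/135385)) - (1 + 161**3 - 6*161 - 5*161**2)/(161*(1 + 161)))*(1/492466) = ((-96540/113819 - 156604/135385) - (1 + 4173281 - 966 - 5*25921)/(161*162))*(1/492466) = (-30894578576/15409385315 - (1 + 4173281 - 966 - 129605)/(161*162))*(1/492466) = (-30894578576/15409385315 - 4042711/(161*162))*(1/492466) = (-30894578576/15409385315 - 1*4042711/26082)*(1/492466) = (-30894578576/15409385315 - 4042711/26082)*(1/492466) = -63101483914608197/401907587785830*1/492466 = -63101483914608197/197925822126536556780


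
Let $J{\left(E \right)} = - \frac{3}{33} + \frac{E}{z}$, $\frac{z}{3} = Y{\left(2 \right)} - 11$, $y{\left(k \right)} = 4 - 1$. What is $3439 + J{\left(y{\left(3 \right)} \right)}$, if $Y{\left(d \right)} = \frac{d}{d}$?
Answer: $\frac{378269}{110} \approx 3438.8$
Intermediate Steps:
$Y{\left(d \right)} = 1$
$y{\left(k \right)} = 3$
$z = -30$ ($z = 3 \left(1 - 11\right) = 3 \left(-10\right) = -30$)
$J{\left(E \right)} = - \frac{1}{11} - \frac{E}{30}$ ($J{\left(E \right)} = - \frac{3}{33} + \frac{E}{-30} = \left(-3\right) \frac{1}{33} + E \left(- \frac{1}{30}\right) = - \frac{1}{11} - \frac{E}{30}$)
$3439 + J{\left(y{\left(3 \right)} \right)} = 3439 - \frac{21}{110} = \frac{378269}{110}$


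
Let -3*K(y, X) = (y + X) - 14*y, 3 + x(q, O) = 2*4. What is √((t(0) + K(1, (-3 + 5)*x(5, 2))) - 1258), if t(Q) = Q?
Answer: I*√1257 ≈ 35.454*I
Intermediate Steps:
x(q, O) = 5 (x(q, O) = -3 + 2*4 = -3 + 8 = 5)
K(y, X) = -X/3 + 13*y/3 (K(y, X) = -((y + X) - 14*y)/3 = -((X + y) - 14*y)/3 = -(X - 13*y)/3 = -X/3 + 13*y/3)
√((t(0) + K(1, (-3 + 5)*x(5, 2))) - 1258) = √((0 + (-(-3 + 5)*5/3 + (13/3)*1)) - 1258) = √((0 + (-2*5/3 + 13/3)) - 1258) = √((0 + (-⅓*10 + 13/3)) - 1258) = √((0 + (-10/3 + 13/3)) - 1258) = √((0 + 1) - 1258) = √(1 - 1258) = √(-1257) = I*√1257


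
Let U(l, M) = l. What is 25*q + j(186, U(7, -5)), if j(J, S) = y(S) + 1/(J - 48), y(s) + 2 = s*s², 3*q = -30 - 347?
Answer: -386491/138 ≈ -2800.7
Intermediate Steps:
q = -377/3 (q = (-30 - 347)/3 = (⅓)*(-377) = -377/3 ≈ -125.67)
y(s) = -2 + s³ (y(s) = -2 + s*s² = -2 + s³)
j(J, S) = -2 + S³ + 1/(-48 + J) (j(J, S) = (-2 + S³) + 1/(J - 48) = (-2 + S³) + 1/(-48 + J) = -2 + S³ + 1/(-48 + J))
25*q + j(186, U(7, -5)) = 25*(-377/3) + (97 - 48*7³ + 186*(-2 + 7³))/(-48 + 186) = -9425/3 + (97 - 48*343 + 186*(-2 + 343))/138 = -9425/3 + (97 - 16464 + 186*341)/138 = -9425/3 + (97 - 16464 + 63426)/138 = -9425/3 + (1/138)*47059 = -9425/3 + 47059/138 = -386491/138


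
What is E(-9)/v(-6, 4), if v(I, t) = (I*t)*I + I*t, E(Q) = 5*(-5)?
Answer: -5/24 ≈ -0.20833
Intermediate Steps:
E(Q) = -25
v(I, t) = I*t + t*I² (v(I, t) = t*I² + I*t = I*t + t*I²)
E(-9)/v(-6, 4) = -25/(-6*4*(1 - 6)) = -25/(-6*4*(-5)) = -25/120 = (1/120)*(-25) = -5/24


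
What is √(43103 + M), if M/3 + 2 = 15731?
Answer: √90290 ≈ 300.48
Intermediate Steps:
M = 47187 (M = -6 + 3*15731 = -6 + 47193 = 47187)
√(43103 + M) = √(43103 + 47187) = √90290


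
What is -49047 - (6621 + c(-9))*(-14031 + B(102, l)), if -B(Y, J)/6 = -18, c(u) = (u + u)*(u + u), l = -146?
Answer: 96646188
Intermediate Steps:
c(u) = 4*u² (c(u) = (2*u)*(2*u) = 4*u²)
B(Y, J) = 108 (B(Y, J) = -6*(-18) = 108)
-49047 - (6621 + c(-9))*(-14031 + B(102, l)) = -49047 - (6621 + 4*(-9)²)*(-14031 + 108) = -49047 - (6621 + 4*81)*(-13923) = -49047 - (6621 + 324)*(-13923) = -49047 - 6945*(-13923) = -49047 - 1*(-96695235) = -49047 + 96695235 = 96646188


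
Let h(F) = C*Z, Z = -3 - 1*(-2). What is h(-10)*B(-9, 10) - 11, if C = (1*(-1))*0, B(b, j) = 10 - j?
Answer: -11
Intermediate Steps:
Z = -1 (Z = -3 + 2 = -1)
C = 0 (C = -1*0 = 0)
h(F) = 0 (h(F) = 0*(-1) = 0)
h(-10)*B(-9, 10) - 11 = 0*(10 - 1*10) - 11 = 0*(10 - 10) - 11 = 0*0 - 11 = 0 - 11 = -11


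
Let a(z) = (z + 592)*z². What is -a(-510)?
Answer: -21328200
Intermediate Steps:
a(z) = z²*(592 + z) (a(z) = (592 + z)*z² = z²*(592 + z))
-a(-510) = -(-510)²*(592 - 510) = -260100*82 = -1*21328200 = -21328200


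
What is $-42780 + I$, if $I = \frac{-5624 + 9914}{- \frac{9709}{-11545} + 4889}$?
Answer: $- \frac{402503161145}{9408869} \approx -42779.0$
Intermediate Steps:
$I = \frac{8254675}{9408869}$ ($I = \frac{4290}{\left(-9709\right) \left(- \frac{1}{11545}\right) + 4889} = \frac{4290}{\frac{9709}{11545} + 4889} = \frac{4290}{\frac{56453214}{11545}} = 4290 \cdot \frac{11545}{56453214} = \frac{8254675}{9408869} \approx 0.87733$)
$-42780 + I = -42780 + \frac{8254675}{9408869} = - \frac{402503161145}{9408869}$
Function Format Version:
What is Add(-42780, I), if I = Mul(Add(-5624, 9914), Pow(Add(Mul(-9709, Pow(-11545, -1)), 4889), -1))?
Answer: Rational(-402503161145, 9408869) ≈ -42779.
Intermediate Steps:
I = Rational(8254675, 9408869) (I = Mul(4290, Pow(Add(Mul(-9709, Rational(-1, 11545)), 4889), -1)) = Mul(4290, Pow(Add(Rational(9709, 11545), 4889), -1)) = Mul(4290, Pow(Rational(56453214, 11545), -1)) = Mul(4290, Rational(11545, 56453214)) = Rational(8254675, 9408869) ≈ 0.87733)
Add(-42780, I) = Add(-42780, Rational(8254675, 9408869)) = Rational(-402503161145, 9408869)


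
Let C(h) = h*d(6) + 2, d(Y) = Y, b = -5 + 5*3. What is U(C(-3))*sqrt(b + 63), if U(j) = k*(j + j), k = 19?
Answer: -608*sqrt(73) ≈ -5194.8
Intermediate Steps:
b = 10 (b = -5 + 15 = 10)
C(h) = 2 + 6*h (C(h) = h*6 + 2 = 6*h + 2 = 2 + 6*h)
U(j) = 38*j (U(j) = 19*(j + j) = 19*(2*j) = 38*j)
U(C(-3))*sqrt(b + 63) = (38*(2 + 6*(-3)))*sqrt(10 + 63) = (38*(2 - 18))*sqrt(73) = (38*(-16))*sqrt(73) = -608*sqrt(73)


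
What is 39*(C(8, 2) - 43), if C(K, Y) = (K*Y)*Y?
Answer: -429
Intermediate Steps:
C(K, Y) = K*Y²
39*(C(8, 2) - 43) = 39*(8*2² - 43) = 39*(8*4 - 43) = 39*(32 - 43) = 39*(-11) = -429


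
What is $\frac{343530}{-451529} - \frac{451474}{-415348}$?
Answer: $\frac{30584552653}{93770833546} \approx 0.32616$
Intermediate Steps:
$\frac{343530}{-451529} - \frac{451474}{-415348} = 343530 \left(- \frac{1}{451529}\right) - - \frac{225737}{207674} = - \frac{343530}{451529} + \frac{225737}{207674} = \frac{30584552653}{93770833546}$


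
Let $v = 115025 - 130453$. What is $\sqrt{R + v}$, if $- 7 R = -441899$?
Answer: $\frac{\sqrt{2337321}}{7} \approx 218.4$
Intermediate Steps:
$R = \frac{441899}{7}$ ($R = \left(- \frac{1}{7}\right) \left(-441899\right) = \frac{441899}{7} \approx 63128.0$)
$v = -15428$ ($v = 115025 - 130453 = -15428$)
$\sqrt{R + v} = \sqrt{\frac{441899}{7} - 15428} = \sqrt{\frac{333903}{7}} = \frac{\sqrt{2337321}}{7}$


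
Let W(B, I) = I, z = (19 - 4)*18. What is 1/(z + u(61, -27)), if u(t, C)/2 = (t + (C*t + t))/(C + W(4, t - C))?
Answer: 1/220 ≈ 0.0045455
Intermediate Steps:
z = 270 (z = 15*18 = 270)
u(t, C) = 2*(2*t + C*t)/t (u(t, C) = 2*((t + (C*t + t))/(C + (t - C))) = 2*((t + (t + C*t))/t) = 2*((2*t + C*t)/t) = 2*(2*t + C*t)/t)
1/(z + u(61, -27)) = 1/(270 + (4 + 2*(-27))) = 1/(270 + (4 - 54)) = 1/(270 - 50) = 1/220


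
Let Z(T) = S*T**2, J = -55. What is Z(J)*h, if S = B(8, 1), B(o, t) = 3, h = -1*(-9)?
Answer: 81675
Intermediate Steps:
h = 9
S = 3
Z(T) = 3*T**2
Z(J)*h = (3*(-55)**2)*9 = (3*3025)*9 = 9075*9 = 81675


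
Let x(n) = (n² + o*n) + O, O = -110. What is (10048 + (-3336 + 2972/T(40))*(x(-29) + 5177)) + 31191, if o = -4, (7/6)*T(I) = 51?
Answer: -1001908859/51 ≈ -1.9645e+7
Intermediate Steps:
T(I) = 306/7 (T(I) = (6/7)*51 = 306/7)
x(n) = -110 + n² - 4*n (x(n) = (n² - 4*n) - 110 = -110 + n² - 4*n)
(10048 + (-3336 + 2972/T(40))*(x(-29) + 5177)) + 31191 = (10048 + (-3336 + 2972/(306/7))*((-110 + (-29)² - 4*(-29)) + 5177)) + 31191 = (10048 + (-3336 + 2972*(7/306))*((-110 + 841 + 116) + 5177)) + 31191 = (10048 + (-3336 + 10402/153)*(847 + 5177)) + 31191 = (10048 - 500006/153*6024) + 31191 = (10048 - 1004012048/51) + 31191 = -1003499600/51 + 31191 = -1001908859/51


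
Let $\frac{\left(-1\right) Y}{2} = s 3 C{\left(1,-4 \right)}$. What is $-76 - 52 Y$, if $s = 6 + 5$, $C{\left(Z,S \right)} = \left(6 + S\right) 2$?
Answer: $13652$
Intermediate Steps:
$C{\left(Z,S \right)} = 12 + 2 S$
$s = 11$
$Y = -264$ ($Y = - 2 \cdot 11 \cdot 3 \left(12 + 2 \left(-4\right)\right) = - 2 \cdot 33 \left(12 - 8\right) = - 2 \cdot 33 \cdot 4 = \left(-2\right) 132 = -264$)
$-76 - 52 Y = -76 - -13728 = -76 + 13728 = 13652$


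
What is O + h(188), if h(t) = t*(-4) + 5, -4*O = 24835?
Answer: -27823/4 ≈ -6955.8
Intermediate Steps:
O = -24835/4 (O = -1/4*24835 = -24835/4 ≈ -6208.8)
h(t) = 5 - 4*t (h(t) = -4*t + 5 = 5 - 4*t)
O + h(188) = -24835/4 + (5 - 4*188) = -24835/4 + (5 - 752) = -24835/4 - 747 = -27823/4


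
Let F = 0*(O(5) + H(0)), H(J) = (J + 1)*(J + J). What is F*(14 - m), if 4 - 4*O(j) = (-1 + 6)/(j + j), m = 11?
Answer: 0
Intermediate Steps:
H(J) = 2*J*(1 + J) (H(J) = (1 + J)*(2*J) = 2*J*(1 + J))
O(j) = 1 - 5/(8*j) (O(j) = 1 - (-1 + 6)/(4*(j + j)) = 1 - 5/(4*(2*j)) = 1 - 5*1/(2*j)/4 = 1 - 5/(8*j))
F = 0 (F = 0*((-5/8 + 5)/5 + 2*0*(1 + 0)) = 0*((⅕)*(35/8) + 2*0*1) = 0*(7/8 + 0) = 0*(7/8) = 0)
F*(14 - m) = 0*(14 - 1*11) = 0*(14 - 11) = 0*3 = 0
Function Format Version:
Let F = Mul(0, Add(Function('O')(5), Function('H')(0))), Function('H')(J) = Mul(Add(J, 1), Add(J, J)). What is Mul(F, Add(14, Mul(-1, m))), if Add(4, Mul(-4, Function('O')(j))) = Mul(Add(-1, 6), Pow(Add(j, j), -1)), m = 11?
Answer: 0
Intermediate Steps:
Function('H')(J) = Mul(2, J, Add(1, J)) (Function('H')(J) = Mul(Add(1, J), Mul(2, J)) = Mul(2, J, Add(1, J)))
Function('O')(j) = Add(1, Mul(Rational(-5, 8), Pow(j, -1))) (Function('O')(j) = Add(1, Mul(Rational(-1, 4), Mul(Add(-1, 6), Pow(Add(j, j), -1)))) = Add(1, Mul(Rational(-1, 4), Mul(5, Pow(Mul(2, j), -1)))) = Add(1, Mul(Rational(-1, 4), Mul(5, Mul(Rational(1, 2), Pow(j, -1))))) = Add(1, Mul(Rational(-1, 4), Mul(Rational(5, 2), Pow(j, -1)))) = Add(1, Mul(Rational(-5, 8), Pow(j, -1))))
F = 0 (F = Mul(0, Add(Mul(Pow(5, -1), Add(Rational(-5, 8), 5)), Mul(2, 0, Add(1, 0)))) = Mul(0, Add(Mul(Rational(1, 5), Rational(35, 8)), Mul(2, 0, 1))) = Mul(0, Add(Rational(7, 8), 0)) = Mul(0, Rational(7, 8)) = 0)
Mul(F, Add(14, Mul(-1, m))) = Mul(0, Add(14, Mul(-1, 11))) = Mul(0, Add(14, -11)) = Mul(0, 3) = 0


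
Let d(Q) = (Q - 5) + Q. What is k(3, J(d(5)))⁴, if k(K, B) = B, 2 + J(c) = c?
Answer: 81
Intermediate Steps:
d(Q) = -5 + 2*Q (d(Q) = (-5 + Q) + Q = -5 + 2*Q)
J(c) = -2 + c
k(3, J(d(5)))⁴ = (-2 + (-5 + 2*5))⁴ = (-2 + (-5 + 10))⁴ = (-2 + 5)⁴ = 3⁴ = 81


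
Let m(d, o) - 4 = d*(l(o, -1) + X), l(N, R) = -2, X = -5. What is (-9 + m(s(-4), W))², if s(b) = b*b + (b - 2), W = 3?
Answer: 5625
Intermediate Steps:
s(b) = -2 + b + b² (s(b) = b² + (-2 + b) = -2 + b + b²)
m(d, o) = 4 - 7*d (m(d, o) = 4 + d*(-2 - 5) = 4 + d*(-7) = 4 - 7*d)
(-9 + m(s(-4), W))² = (-9 + (4 - 7*(-2 - 4 + (-4)²)))² = (-9 + (4 - 7*(-2 - 4 + 16)))² = (-9 + (4 - 7*10))² = (-9 + (4 - 70))² = (-9 - 66)² = (-75)² = 5625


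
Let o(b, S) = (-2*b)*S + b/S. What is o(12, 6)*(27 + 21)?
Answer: -6816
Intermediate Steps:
o(b, S) = b/S - 2*S*b (o(b, S) = -2*S*b + b/S = b/S - 2*S*b)
o(12, 6)*(27 + 21) = (12/6 - 2*6*12)*(27 + 21) = (12*(⅙) - 144)*48 = (2 - 144)*48 = -142*48 = -6816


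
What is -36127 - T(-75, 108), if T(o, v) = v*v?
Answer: -47791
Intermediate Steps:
T(o, v) = v**2
-36127 - T(-75, 108) = -36127 - 1*108**2 = -36127 - 1*11664 = -36127 - 11664 = -47791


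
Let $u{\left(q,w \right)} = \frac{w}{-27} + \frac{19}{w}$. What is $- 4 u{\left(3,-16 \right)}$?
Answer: $\frac{257}{108} \approx 2.3796$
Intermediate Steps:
$u{\left(q,w \right)} = \frac{19}{w} - \frac{w}{27}$ ($u{\left(q,w \right)} = w \left(- \frac{1}{27}\right) + \frac{19}{w} = - \frac{w}{27} + \frac{19}{w} = \frac{19}{w} - \frac{w}{27}$)
$- 4 u{\left(3,-16 \right)} = - 4 \left(\frac{19}{-16} - - \frac{16}{27}\right) = - 4 \left(19 \left(- \frac{1}{16}\right) + \frac{16}{27}\right) = - 4 \left(- \frac{19}{16} + \frac{16}{27}\right) = \left(-4\right) \left(- \frac{257}{432}\right) = \frac{257}{108}$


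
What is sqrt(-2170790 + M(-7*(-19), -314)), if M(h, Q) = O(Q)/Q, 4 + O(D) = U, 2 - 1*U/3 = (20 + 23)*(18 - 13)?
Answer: I*sqrt(214031008938)/314 ≈ 1473.4*I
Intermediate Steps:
U = -639 (U = 6 - 3*(20 + 23)*(18 - 13) = 6 - 129*5 = 6 - 3*215 = 6 - 645 = -639)
O(D) = -643 (O(D) = -4 - 639 = -643)
M(h, Q) = -643/Q
sqrt(-2170790 + M(-7*(-19), -314)) = sqrt(-2170790 - 643/(-314)) = sqrt(-2170790 - 643*(-1/314)) = sqrt(-2170790 + 643/314) = sqrt(-681627417/314) = I*sqrt(214031008938)/314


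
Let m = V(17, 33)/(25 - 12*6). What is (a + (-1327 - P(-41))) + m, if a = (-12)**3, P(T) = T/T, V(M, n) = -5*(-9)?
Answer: -143677/47 ≈ -3057.0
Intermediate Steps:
V(M, n) = 45
P(T) = 1
a = -1728
m = -45/47 (m = 45/(25 - 12*6) = 45/(25 - 72) = 45/(-47) = 45*(-1/47) = -45/47 ≈ -0.95745)
(a + (-1327 - P(-41))) + m = (-1728 + (-1327 - 1*1)) - 45/47 = (-1728 + (-1327 - 1)) - 45/47 = (-1728 - 1328) - 45/47 = -3056 - 45/47 = -143677/47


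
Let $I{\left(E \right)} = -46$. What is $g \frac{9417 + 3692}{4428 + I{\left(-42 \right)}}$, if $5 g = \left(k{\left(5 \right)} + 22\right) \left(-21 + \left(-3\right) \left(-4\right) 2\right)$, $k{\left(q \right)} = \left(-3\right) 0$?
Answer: $\frac{432597}{10955} \approx 39.489$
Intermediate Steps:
$k{\left(q \right)} = 0$
$g = \frac{66}{5}$ ($g = \frac{\left(0 + 22\right) \left(-21 + \left(-3\right) \left(-4\right) 2\right)}{5} = \frac{22 \left(-21 + 12 \cdot 2\right)}{5} = \frac{22 \left(-21 + 24\right)}{5} = \frac{22 \cdot 3}{5} = \frac{1}{5} \cdot 66 = \frac{66}{5} \approx 13.2$)
$g \frac{9417 + 3692}{4428 + I{\left(-42 \right)}} = \frac{66 \frac{9417 + 3692}{4428 - 46}}{5} = \frac{66 \cdot \frac{13109}{4382}}{5} = \frac{66 \cdot 13109 \cdot \frac{1}{4382}}{5} = \frac{66}{5} \cdot \frac{13109}{4382} = \frac{432597}{10955}$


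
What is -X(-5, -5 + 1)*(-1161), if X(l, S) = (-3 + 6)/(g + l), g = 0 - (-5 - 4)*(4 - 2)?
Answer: 3483/13 ≈ 267.92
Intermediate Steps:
g = 18 (g = 0 - (-9)*2 = 0 - 1*(-18) = 0 + 18 = 18)
X(l, S) = 3/(18 + l) (X(l, S) = (-3 + 6)/(18 + l) = 3/(18 + l))
-X(-5, -5 + 1)*(-1161) = -3/(18 - 5)*(-1161) = -3/13*(-1161) = -3*(1/13)*(-1161) = -3*(-1161)/13 = -1*(-3483/13) = 3483/13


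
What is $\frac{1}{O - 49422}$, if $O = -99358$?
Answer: $- \frac{1}{148780} \approx -6.7213 \cdot 10^{-6}$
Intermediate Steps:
$\frac{1}{O - 49422} = \frac{1}{-99358 - 49422} = \frac{1}{-148780} = - \frac{1}{148780}$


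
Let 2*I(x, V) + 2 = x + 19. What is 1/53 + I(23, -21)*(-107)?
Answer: -113419/53 ≈ -2140.0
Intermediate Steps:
I(x, V) = 17/2 + x/2 (I(x, V) = -1 + (x + 19)/2 = -1 + (19 + x)/2 = -1 + (19/2 + x/2) = 17/2 + x/2)
1/53 + I(23, -21)*(-107) = 1/53 + (17/2 + (1/2)*23)*(-107) = 1/53 + (17/2 + 23/2)*(-107) = 1/53 + 20*(-107) = 1/53 - 2140 = -113419/53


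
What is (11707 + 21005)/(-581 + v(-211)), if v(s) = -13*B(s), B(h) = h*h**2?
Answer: 16356/61060261 ≈ 0.00026787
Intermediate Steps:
B(h) = h**3
v(s) = -13*s**3
(11707 + 21005)/(-581 + v(-211)) = (11707 + 21005)/(-581 - 13*(-211)**3) = 32712/(-581 - 13*(-9393931)) = 32712/(-581 + 122121103) = 32712/122120522 = 32712*(1/122120522) = 16356/61060261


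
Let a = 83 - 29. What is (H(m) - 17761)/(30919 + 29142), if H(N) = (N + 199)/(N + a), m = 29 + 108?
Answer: -3392015/11471651 ≈ -0.29569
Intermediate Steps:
a = 54
m = 137
H(N) = (199 + N)/(54 + N) (H(N) = (N + 199)/(N + 54) = (199 + N)/(54 + N))
(H(m) - 17761)/(30919 + 29142) = ((199 + 137)/(54 + 137) - 17761)/(30919 + 29142) = (336/191 - 17761)/60061 = ((1/191)*336 - 17761)*(1/60061) = (336/191 - 17761)*(1/60061) = -3392015/191*1/60061 = -3392015/11471651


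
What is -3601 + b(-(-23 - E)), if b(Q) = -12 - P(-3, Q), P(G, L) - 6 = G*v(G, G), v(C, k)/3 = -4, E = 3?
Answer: -3655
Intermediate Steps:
v(C, k) = -12 (v(C, k) = 3*(-4) = -12)
P(G, L) = 6 - 12*G (P(G, L) = 6 + G*(-12) = 6 - 12*G)
b(Q) = -54 (b(Q) = -12 - (6 - 12*(-3)) = -12 - (6 + 36) = -12 - 1*42 = -12 - 42 = -54)
-3601 + b(-(-23 - E)) = -3601 - 54 = -3655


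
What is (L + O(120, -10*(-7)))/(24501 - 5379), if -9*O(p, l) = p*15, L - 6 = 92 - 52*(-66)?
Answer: 555/3187 ≈ 0.17414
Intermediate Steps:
L = 3530 (L = 6 + (92 - 52*(-66)) = 6 + (92 + 3432) = 6 + 3524 = 3530)
O(p, l) = -5*p/3 (O(p, l) = -p*15/9 = -5*p/3)
(L + O(120, -10*(-7)))/(24501 - 5379) = (3530 - 5/3*120)/(24501 - 5379) = (3530 - 200)/19122 = 3330*(1/19122) = 555/3187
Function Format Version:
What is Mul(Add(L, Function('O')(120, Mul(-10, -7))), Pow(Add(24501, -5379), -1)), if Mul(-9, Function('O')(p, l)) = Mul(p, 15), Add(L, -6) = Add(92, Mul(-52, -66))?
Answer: Rational(555, 3187) ≈ 0.17414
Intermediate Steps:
L = 3530 (L = Add(6, Add(92, Mul(-52, -66))) = Add(6, Add(92, 3432)) = Add(6, 3524) = 3530)
Function('O')(p, l) = Mul(Rational(-5, 3), p) (Function('O')(p, l) = Mul(Rational(-1, 9), Mul(p, 15)) = Mul(Rational(-1, 9), Mul(15, p)) = Mul(Rational(-5, 3), p))
Mul(Add(L, Function('O')(120, Mul(-10, -7))), Pow(Add(24501, -5379), -1)) = Mul(Add(3530, Mul(Rational(-5, 3), 120)), Pow(Add(24501, -5379), -1)) = Mul(Add(3530, -200), Pow(19122, -1)) = Mul(3330, Rational(1, 19122)) = Rational(555, 3187)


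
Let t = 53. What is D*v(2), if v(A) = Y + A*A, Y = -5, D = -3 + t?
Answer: -50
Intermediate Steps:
D = 50 (D = -3 + 53 = 50)
v(A) = -5 + A**2 (v(A) = -5 + A*A = -5 + A**2)
D*v(2) = 50*(-5 + 2**2) = 50*(-5 + 4) = 50*(-1) = -50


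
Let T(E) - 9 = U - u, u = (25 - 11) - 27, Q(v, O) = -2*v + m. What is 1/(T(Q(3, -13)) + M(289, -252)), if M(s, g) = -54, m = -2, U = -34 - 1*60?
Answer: -1/126 ≈ -0.0079365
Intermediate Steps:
U = -94 (U = -34 - 60 = -94)
Q(v, O) = -2 - 2*v (Q(v, O) = -2*v - 2 = -2 - 2*v)
u = -13 (u = 14 - 27 = -13)
T(E) = -72 (T(E) = 9 + (-94 - 1*(-13)) = 9 + (-94 + 13) = 9 - 81 = -72)
1/(T(Q(3, -13)) + M(289, -252)) = 1/(-72 - 54) = 1/(-126) = -1/126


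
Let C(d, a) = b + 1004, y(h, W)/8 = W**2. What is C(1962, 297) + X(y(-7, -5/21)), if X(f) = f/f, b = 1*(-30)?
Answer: 975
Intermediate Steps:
b = -30
y(h, W) = 8*W**2
C(d, a) = 974 (C(d, a) = -30 + 1004 = 974)
X(f) = 1
C(1962, 297) + X(y(-7, -5/21)) = 974 + 1 = 975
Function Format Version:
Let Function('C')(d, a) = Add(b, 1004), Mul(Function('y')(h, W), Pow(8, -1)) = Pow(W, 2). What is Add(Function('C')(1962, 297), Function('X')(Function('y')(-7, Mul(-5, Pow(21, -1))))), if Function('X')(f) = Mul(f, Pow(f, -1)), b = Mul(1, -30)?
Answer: 975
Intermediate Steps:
b = -30
Function('y')(h, W) = Mul(8, Pow(W, 2))
Function('C')(d, a) = 974 (Function('C')(d, a) = Add(-30, 1004) = 974)
Function('X')(f) = 1
Add(Function('C')(1962, 297), Function('X')(Function('y')(-7, Mul(-5, Pow(21, -1))))) = Add(974, 1) = 975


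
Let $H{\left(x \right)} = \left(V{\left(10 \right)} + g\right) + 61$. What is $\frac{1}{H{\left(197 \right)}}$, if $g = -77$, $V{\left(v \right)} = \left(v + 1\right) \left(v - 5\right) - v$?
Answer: $\frac{1}{29} \approx 0.034483$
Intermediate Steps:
$V{\left(v \right)} = - v + \left(1 + v\right) \left(-5 + v\right)$ ($V{\left(v \right)} = \left(1 + v\right) \left(-5 + v\right) - v = - v + \left(1 + v\right) \left(-5 + v\right)$)
$H{\left(x \right)} = 29$ ($H{\left(x \right)} = \left(\left(-5 + 10^{2} - 50\right) - 77\right) + 61 = \left(\left(-5 + 100 - 50\right) - 77\right) + 61 = \left(45 - 77\right) + 61 = -32 + 61 = 29$)
$\frac{1}{H{\left(197 \right)}} = \frac{1}{29}$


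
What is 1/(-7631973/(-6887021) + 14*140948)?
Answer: 6887021/13589973334685 ≈ 5.0677e-7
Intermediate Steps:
1/(-7631973/(-6887021) + 14*140948) = 1/(-7631973*(-1/6887021) + 1973272) = 1/(7631973/6887021 + 1973272) = 1/(13589973334685/6887021) = 6887021/13589973334685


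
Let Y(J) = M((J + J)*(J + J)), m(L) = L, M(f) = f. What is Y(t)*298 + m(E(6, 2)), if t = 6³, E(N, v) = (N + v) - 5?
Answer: 55613955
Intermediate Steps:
E(N, v) = -5 + N + v
t = 216
Y(J) = 4*J² (Y(J) = (J + J)*(J + J) = (2*J)*(2*J) = 4*J²)
Y(t)*298 + m(E(6, 2)) = (4*216²)*298 + (-5 + 6 + 2) = (4*46656)*298 + 3 = 186624*298 + 3 = 55613952 + 3 = 55613955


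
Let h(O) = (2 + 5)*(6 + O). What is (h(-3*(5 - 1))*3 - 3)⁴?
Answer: 276922881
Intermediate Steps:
h(O) = 42 + 7*O (h(O) = 7*(6 + O) = 42 + 7*O)
(h(-3*(5 - 1))*3 - 3)⁴ = ((42 + 7*(-3*(5 - 1)))*3 - 3)⁴ = ((42 + 7*(-3*4))*3 - 3)⁴ = ((42 + 7*(-12))*3 - 3)⁴ = ((42 - 84)*3 - 3)⁴ = (-42*3 - 3)⁴ = (-126 - 3)⁴ = (-129)⁴ = 276922881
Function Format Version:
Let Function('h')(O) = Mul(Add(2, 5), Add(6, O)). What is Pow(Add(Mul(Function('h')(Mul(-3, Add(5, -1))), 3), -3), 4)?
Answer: 276922881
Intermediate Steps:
Function('h')(O) = Add(42, Mul(7, O)) (Function('h')(O) = Mul(7, Add(6, O)) = Add(42, Mul(7, O)))
Pow(Add(Mul(Function('h')(Mul(-3, Add(5, -1))), 3), -3), 4) = Pow(Add(Mul(Add(42, Mul(7, Mul(-3, Add(5, -1)))), 3), -3), 4) = Pow(Add(Mul(Add(42, Mul(7, Mul(-3, 4))), 3), -3), 4) = Pow(Add(Mul(Add(42, Mul(7, -12)), 3), -3), 4) = Pow(Add(Mul(Add(42, -84), 3), -3), 4) = Pow(Add(Mul(-42, 3), -3), 4) = Pow(Add(-126, -3), 4) = Pow(-129, 4) = 276922881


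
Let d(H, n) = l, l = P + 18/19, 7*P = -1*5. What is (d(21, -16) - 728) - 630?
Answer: -180583/133 ≈ -1357.8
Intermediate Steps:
P = -5/7 (P = (-1*5)/7 = (⅐)*(-5) = -5/7 ≈ -0.71429)
l = 31/133 (l = -5/7 + 18/19 = 31/133 ≈ 0.23308)
d(H, n) = 31/133
(d(21, -16) - 728) - 630 = (31/133 - 728) - 630 = -96793/133 - 630 = -180583/133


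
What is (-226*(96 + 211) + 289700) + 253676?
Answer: 473994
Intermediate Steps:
(-226*(96 + 211) + 289700) + 253676 = (-226*307 + 289700) + 253676 = (-69382 + 289700) + 253676 = 220318 + 253676 = 473994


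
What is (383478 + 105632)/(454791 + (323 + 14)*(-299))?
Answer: 244555/177014 ≈ 1.3816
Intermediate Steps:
(383478 + 105632)/(454791 + (323 + 14)*(-299)) = 489110/(454791 + 337*(-299)) = 489110/(454791 - 100763) = 489110/354028 = 489110*(1/354028) = 244555/177014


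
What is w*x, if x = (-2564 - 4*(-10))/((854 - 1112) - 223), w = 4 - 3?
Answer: 2524/481 ≈ 5.2474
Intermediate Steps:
w = 1
x = 2524/481 (x = (-2564 + 40)/(-258 - 223) = -2524/(-481) = -2524*(-1/481) = 2524/481 ≈ 5.2474)
w*x = 1*(2524/481) = 2524/481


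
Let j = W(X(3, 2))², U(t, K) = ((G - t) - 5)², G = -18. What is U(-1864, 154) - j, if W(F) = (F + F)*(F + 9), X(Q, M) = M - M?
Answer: 3389281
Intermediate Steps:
X(Q, M) = 0
W(F) = 2*F*(9 + F) (W(F) = (2*F)*(9 + F) = 2*F*(9 + F))
U(t, K) = (-23 - t)² (U(t, K) = ((-18 - t) - 5)² = (-23 - t)²)
j = 0 (j = (2*0*(9 + 0))² = (2*0*9)² = 0² = 0)
U(-1864, 154) - j = (23 - 1864)² - 1*0 = (-1841)² + 0 = 3389281 + 0 = 3389281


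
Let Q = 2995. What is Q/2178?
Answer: 2995/2178 ≈ 1.3751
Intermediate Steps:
Q/2178 = 2995/2178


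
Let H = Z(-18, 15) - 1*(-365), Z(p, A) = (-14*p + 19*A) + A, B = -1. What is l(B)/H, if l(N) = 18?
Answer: 18/917 ≈ 0.019629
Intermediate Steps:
Z(p, A) = -14*p + 20*A
H = 917 (H = (-14*(-18) + 20*15) - 1*(-365) = (252 + 300) + 365 = 552 + 365 = 917)
l(B)/H = 18/917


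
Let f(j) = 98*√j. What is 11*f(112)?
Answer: 4312*√7 ≈ 11408.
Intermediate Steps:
11*f(112) = 11*(98*√112) = 11*(98*(4*√7)) = 11*(392*√7) = 4312*√7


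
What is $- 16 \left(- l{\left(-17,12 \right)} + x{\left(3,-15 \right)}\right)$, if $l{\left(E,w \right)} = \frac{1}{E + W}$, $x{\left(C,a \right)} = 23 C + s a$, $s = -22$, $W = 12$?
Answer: $- \frac{31936}{5} \approx -6387.2$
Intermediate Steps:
$x{\left(C,a \right)} = - 22 a + 23 C$ ($x{\left(C,a \right)} = 23 C - 22 a = - 22 a + 23 C$)
$l{\left(E,w \right)} = \frac{1}{12 + E}$ ($l{\left(E,w \right)} = \frac{1}{E + 12} = \frac{1}{12 + E}$)
$- 16 \left(- l{\left(-17,12 \right)} + x{\left(3,-15 \right)}\right) = - 16 \left(- \frac{1}{12 - 17} + \left(\left(-22\right) \left(-15\right) + 23 \cdot 3\right)\right) = - 16 \left(- \frac{1}{-5} + \left(330 + 69\right)\right) = - 16 \left(\left(-1\right) \left(- \frac{1}{5}\right) + 399\right) = - 16 \left(\frac{1}{5} + 399\right) = \left(-16\right) \frac{1996}{5} = - \frac{31936}{5}$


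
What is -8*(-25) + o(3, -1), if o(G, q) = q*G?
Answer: 197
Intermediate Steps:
o(G, q) = G*q
-8*(-25) + o(3, -1) = -8*(-25) + 3*(-1) = 200 - 3 = 197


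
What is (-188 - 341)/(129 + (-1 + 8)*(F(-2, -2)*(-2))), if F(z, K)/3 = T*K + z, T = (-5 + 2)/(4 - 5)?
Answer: -529/465 ≈ -1.1376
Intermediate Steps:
T = 3 (T = -3/(-1) = -3*(-1) = 3)
F(z, K) = 3*z + 9*K (F(z, K) = 3*(3*K + z) = 3*(z + 3*K) = 3*z + 9*K)
(-188 - 341)/(129 + (-1 + 8)*(F(-2, -2)*(-2))) = (-188 - 341)/(129 + (-1 + 8)*((3*(-2) + 9*(-2))*(-2))) = -529/(129 + 7*((-6 - 18)*(-2))) = -529/(129 + 7*(-24*(-2))) = -529/(129 + 7*48) = -529/(129 + 336) = -529/465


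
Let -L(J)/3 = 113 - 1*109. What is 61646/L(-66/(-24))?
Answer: -30823/6 ≈ -5137.2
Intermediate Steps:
L(J) = -12 (L(J) = -3*(113 - 1*109) = -3*(113 - 109) = -3*4 = -12)
61646/L(-66/(-24)) = 61646/(-12) = 61646*(-1/12) = -30823/6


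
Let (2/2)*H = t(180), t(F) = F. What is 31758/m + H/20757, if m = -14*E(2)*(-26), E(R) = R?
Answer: 109888641/2518516 ≈ 43.632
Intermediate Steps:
m = 728 (m = -14*2*(-26) = -28*(-26) = 728)
H = 180
31758/m + H/20757 = 31758/728 + 180/20757 = 31758*(1/728) + 180*(1/20757) = 15879/364 + 60/6919 = 109888641/2518516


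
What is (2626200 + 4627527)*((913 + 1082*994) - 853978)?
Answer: 1613540795061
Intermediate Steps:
(2626200 + 4627527)*((913 + 1082*994) - 853978) = 7253727*((913 + 1075508) - 853978) = 7253727*(1076421 - 853978) = 7253727*222443 = 1613540795061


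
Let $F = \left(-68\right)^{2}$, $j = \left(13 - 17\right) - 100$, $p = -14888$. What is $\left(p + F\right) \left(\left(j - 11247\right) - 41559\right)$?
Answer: $543068240$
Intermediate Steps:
$j = -104$ ($j = -4 - 100 = -104$)
$F = 4624$
$\left(p + F\right) \left(\left(j - 11247\right) - 41559\right) = \left(-14888 + 4624\right) \left(\left(-104 - 11247\right) - 41559\right) = - 10264 \left(\left(-104 - 11247\right) - 41559\right) = - 10264 \left(-11351 - 41559\right) = \left(-10264\right) \left(-52910\right) = 543068240$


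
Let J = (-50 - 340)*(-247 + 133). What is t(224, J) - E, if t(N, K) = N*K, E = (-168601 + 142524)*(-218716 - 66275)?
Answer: -7421751267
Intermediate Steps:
E = 7431710307 (E = -26077*(-284991) = 7431710307)
J = 44460 (J = -390*(-114) = 44460)
t(N, K) = K*N
t(224, J) - E = 44460*224 - 1*7431710307 = 9959040 - 7431710307 = -7421751267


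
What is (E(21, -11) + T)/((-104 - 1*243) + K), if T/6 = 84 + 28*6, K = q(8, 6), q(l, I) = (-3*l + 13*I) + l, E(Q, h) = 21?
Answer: -511/95 ≈ -5.3789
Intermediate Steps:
q(l, I) = -2*l + 13*I
K = 62 (K = -2*8 + 13*6 = -16 + 78 = 62)
T = 1512 (T = 6*(84 + 28*6) = 6*(84 + 168) = 6*252 = 1512)
(E(21, -11) + T)/((-104 - 1*243) + K) = (21 + 1512)/((-104 - 1*243) + 62) = 1533/((-104 - 243) + 62) = 1533/(-347 + 62) = 1533/(-285) = 1533*(-1/285) = -511/95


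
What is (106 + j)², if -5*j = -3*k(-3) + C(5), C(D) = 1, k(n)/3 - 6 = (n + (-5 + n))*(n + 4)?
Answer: 234256/25 ≈ 9370.2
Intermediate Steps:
k(n) = 18 + 3*(-5 + 2*n)*(4 + n) (k(n) = 18 + 3*((n + (-5 + n))*(n + 4)) = 18 + 3*((-5 + 2*n)*(4 + n)) = 18 + 3*(-5 + 2*n)*(4 + n))
j = -46/5 (j = -(-3*(-42 + 6*(-3)² + 9*(-3)) + 1)/5 = -(-3*(-42 + 6*9 - 27) + 1)/5 = -(-3*(-42 + 54 - 27) + 1)/5 = -(-3*(-15) + 1)/5 = -(45 + 1)/5 = -⅕*46 = -46/5 ≈ -9.2000)
(106 + j)² = (106 - 46/5)² = (484/5)² = 234256/25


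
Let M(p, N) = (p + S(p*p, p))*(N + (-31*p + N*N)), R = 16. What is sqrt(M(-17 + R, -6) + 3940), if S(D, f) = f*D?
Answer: sqrt(3818) ≈ 61.790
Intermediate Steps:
S(D, f) = D*f
M(p, N) = (p + p**3)*(N + N**2 - 31*p) (M(p, N) = (p + (p*p)*p)*(N + (-31*p + N*N)) = (p + p**2*p)*(N + (-31*p + N**2)) = (p + p**3)*(N + (N**2 - 31*p)) = (p + p**3)*(N + N**2 - 31*p))
sqrt(M(-17 + R, -6) + 3940) = sqrt((-17 + 16)*(-6 + (-6)**2 - 31*(-17 + 16) - 31*(-17 + 16)**3 - 6*(-17 + 16)**2 + (-6)**2*(-17 + 16)**2) + 3940) = sqrt(-(-6 + 36 - 31*(-1) - 31*(-1)**3 - 6*(-1)**2 + 36*(-1)**2) + 3940) = sqrt(-(-6 + 36 + 31 - 31*(-1) - 6*1 + 36*1) + 3940) = sqrt(-(-6 + 36 + 31 + 31 - 6 + 36) + 3940) = sqrt(-1*122 + 3940) = sqrt(-122 + 3940) = sqrt(3818)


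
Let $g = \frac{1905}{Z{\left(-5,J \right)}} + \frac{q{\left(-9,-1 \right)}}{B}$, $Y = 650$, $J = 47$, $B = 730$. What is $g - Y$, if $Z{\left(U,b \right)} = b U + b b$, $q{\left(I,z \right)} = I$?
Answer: $- \frac{77940843}{120085} \approx -649.05$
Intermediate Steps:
$Z{\left(U,b \right)} = b^{2} + U b$ ($Z{\left(U,b \right)} = U b + b^{2} = b^{2} + U b$)
$g = \frac{114407}{120085}$ ($g = \frac{1905}{47 \left(-5 + 47\right)} - \frac{9}{730} = \frac{1905}{47 \cdot 42} - \frac{9}{730} = \frac{1905}{1974} - \frac{9}{730} = 1905 \cdot \frac{1}{1974} - \frac{9}{730} = \frac{635}{658} - \frac{9}{730} = \frac{114407}{120085} \approx 0.95272$)
$g - Y = \frac{114407}{120085} - 650 = - \frac{77940843}{120085}$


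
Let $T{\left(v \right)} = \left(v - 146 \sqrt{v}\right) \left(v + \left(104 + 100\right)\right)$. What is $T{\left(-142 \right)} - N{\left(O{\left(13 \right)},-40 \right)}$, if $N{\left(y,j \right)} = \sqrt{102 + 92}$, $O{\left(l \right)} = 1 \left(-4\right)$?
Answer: $-8804 - \sqrt{194} - 9052 i \sqrt{142} \approx -8817.9 - 1.0787 \cdot 10^{5} i$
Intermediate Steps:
$O{\left(l \right)} = -4$
$N{\left(y,j \right)} = \sqrt{194}$
$T{\left(v \right)} = \left(204 + v\right) \left(v - 146 \sqrt{v}\right)$ ($T{\left(v \right)} = \left(v - 146 \sqrt{v}\right) \left(v + 204\right) = \left(v - 146 \sqrt{v}\right) \left(204 + v\right) = \left(204 + v\right) \left(v - 146 \sqrt{v}\right)$)
$T{\left(-142 \right)} - N{\left(O{\left(13 \right)},-40 \right)} = \left(\left(-142\right)^{2} - 29784 \sqrt{-142} - 146 \left(-142\right)^{\frac{3}{2}} + 204 \left(-142\right)\right) - \sqrt{194} = \left(20164 - 29784 i \sqrt{142} - 146 \left(- 142 i \sqrt{142}\right) - 28968\right) - \sqrt{194} = \left(20164 - 29784 i \sqrt{142} + 20732 i \sqrt{142} - 28968\right) - \sqrt{194} = \left(-8804 - 9052 i \sqrt{142}\right) - \sqrt{194} = -8804 - \sqrt{194} - 9052 i \sqrt{142}$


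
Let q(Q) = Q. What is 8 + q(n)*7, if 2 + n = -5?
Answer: -41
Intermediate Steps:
n = -7 (n = -2 - 5 = -7)
8 + q(n)*7 = 8 - 7*7 = 8 - 49 = -41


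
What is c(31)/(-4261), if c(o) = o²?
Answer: -961/4261 ≈ -0.22553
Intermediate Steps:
c(31)/(-4261) = 31²/(-4261) = 961*(-1/4261) = -961/4261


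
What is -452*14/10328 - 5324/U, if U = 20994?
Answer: -11739769/13551627 ≈ -0.86630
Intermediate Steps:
-452*14/10328 - 5324/U = -452*14/10328 - 5324/20994 = -6328*1/10328 - 5324*1/20994 = -791/1291 - 2662/10497 = -11739769/13551627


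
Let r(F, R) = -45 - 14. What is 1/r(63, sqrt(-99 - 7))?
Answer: -1/59 ≈ -0.016949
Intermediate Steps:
r(F, R) = -59
1/r(63, sqrt(-99 - 7)) = 1/(-59) = -1/59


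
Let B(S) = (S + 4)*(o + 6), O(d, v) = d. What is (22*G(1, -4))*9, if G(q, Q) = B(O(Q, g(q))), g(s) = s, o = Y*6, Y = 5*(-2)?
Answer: 0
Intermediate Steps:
Y = -10
o = -60 (o = -10*6 = -60)
B(S) = -216 - 54*S (B(S) = (S + 4)*(-60 + 6) = (4 + S)*(-54) = -216 - 54*S)
G(q, Q) = -216 - 54*Q
(22*G(1, -4))*9 = (22*(-216 - 54*(-4)))*9 = (22*(-216 + 216))*9 = (22*0)*9 = 0*9 = 0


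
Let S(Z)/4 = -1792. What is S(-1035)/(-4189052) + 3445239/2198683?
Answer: 516001624399/328942764947 ≈ 1.5687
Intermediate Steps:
S(Z) = -7168 (S(Z) = 4*(-1792) = -7168)
S(-1035)/(-4189052) + 3445239/2198683 = -7168/(-4189052) + 3445239/2198683 = -7168*(-1/4189052) + 3445239*(1/2198683) = 256/149609 + 3445239/2198683 = 516001624399/328942764947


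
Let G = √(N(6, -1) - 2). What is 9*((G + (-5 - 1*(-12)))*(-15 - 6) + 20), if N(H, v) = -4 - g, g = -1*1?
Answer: -1143 - 189*I*√5 ≈ -1143.0 - 422.62*I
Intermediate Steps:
g = -1
N(H, v) = -3 (N(H, v) = -4 - 1*(-1) = -4 + 1 = -3)
G = I*√5 (G = √(-3 - 2) = √(-5) = I*√5 ≈ 2.2361*I)
9*((G + (-5 - 1*(-12)))*(-15 - 6) + 20) = 9*((I*√5 + (-5 - 1*(-12)))*(-15 - 6) + 20) = 9*((I*√5 + (-5 + 12))*(-21) + 20) = 9*((I*√5 + 7)*(-21) + 20) = 9*((7 + I*√5)*(-21) + 20) = 9*((-147 - 21*I*√5) + 20) = 9*(-127 - 21*I*√5) = -1143 - 189*I*√5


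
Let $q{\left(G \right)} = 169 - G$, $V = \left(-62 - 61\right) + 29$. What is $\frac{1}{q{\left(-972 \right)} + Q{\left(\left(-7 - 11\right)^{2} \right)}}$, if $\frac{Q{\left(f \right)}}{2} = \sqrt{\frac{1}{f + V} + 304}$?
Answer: $\frac{131215}{149576473} - \frac{3 \sqrt{1786870}}{149576473} \approx 0.00085043$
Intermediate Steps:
$V = -94$ ($V = -123 + 29 = -94$)
$Q{\left(f \right)} = 2 \sqrt{304 + \frac{1}{-94 + f}}$ ($Q{\left(f \right)} = 2 \sqrt{\frac{1}{f - 94} + 304} = 2 \sqrt{\frac{1}{-94 + f} + 304} = 2 \sqrt{304 + \frac{1}{-94 + f}}$)
$\frac{1}{q{\left(-972 \right)} + Q{\left(\left(-7 - 11\right)^{2} \right)}} = \frac{1}{\left(169 - -972\right) + 2 \sqrt{\frac{-28575 + 304 \left(-7 - 11\right)^{2}}{-94 + \left(-7 - 11\right)^{2}}}} = \frac{1}{\left(169 + 972\right) + 2 \sqrt{\frac{-28575 + 304 \left(-18\right)^{2}}{-94 + \left(-18\right)^{2}}}} = \frac{1}{1141 + 2 \sqrt{\frac{-28575 + 304 \cdot 324}{-94 + 324}}} = \frac{1}{1141 + 2 \sqrt{\frac{-28575 + 98496}{230}}} = \frac{1}{1141 + 2 \sqrt{\frac{1}{230} \cdot 69921}} = \frac{1}{1141 + 2 \sqrt{\frac{69921}{230}}} = \frac{1}{1141 + 2 \frac{3 \sqrt{1786870}}{230}} = \frac{1}{1141 + \frac{3 \sqrt{1786870}}{115}}$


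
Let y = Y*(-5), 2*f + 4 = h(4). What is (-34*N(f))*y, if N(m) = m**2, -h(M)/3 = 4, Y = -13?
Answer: -141440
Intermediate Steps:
h(M) = -12 (h(M) = -3*4 = -12)
f = -8 (f = -2 + (1/2)*(-12) = -2 - 6 = -8)
y = 65 (y = -13*(-5) = 65)
(-34*N(f))*y = -34*(-8)**2*65 = -34*64*65 = -2176*65 = -141440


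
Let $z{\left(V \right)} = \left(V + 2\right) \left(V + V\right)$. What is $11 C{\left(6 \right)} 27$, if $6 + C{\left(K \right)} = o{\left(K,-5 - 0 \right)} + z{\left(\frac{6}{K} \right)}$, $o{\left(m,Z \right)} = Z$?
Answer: $-1485$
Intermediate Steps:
$z{\left(V \right)} = 2 V \left(2 + V\right)$ ($z{\left(V \right)} = \left(2 + V\right) 2 V = 2 V \left(2 + V\right)$)
$C{\left(K \right)} = -11 + \frac{12 \left(2 + \frac{6}{K}\right)}{K}$ ($C{\left(K \right)} = -6 + \left(\left(-5 - 0\right) + 2 \frac{6}{K} \left(2 + \frac{6}{K}\right)\right) = -6 + \left(\left(-5 + 0\right) + \frac{12 \left(2 + \frac{6}{K}\right)}{K}\right) = -6 - \left(5 - \frac{12 \left(2 + \frac{6}{K}\right)}{K}\right) = -11 + \frac{12 \left(2 + \frac{6}{K}\right)}{K}$)
$11 C{\left(6 \right)} 27 = 11 \left(-11 + \frac{24}{6} + \frac{72}{36}\right) 27 = 11 \left(-11 + 24 \cdot \frac{1}{6} + 72 \cdot \frac{1}{36}\right) 27 = 11 \left(-11 + 4 + 2\right) 27 = 11 \left(-5\right) 27 = \left(-55\right) 27 = -1485$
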